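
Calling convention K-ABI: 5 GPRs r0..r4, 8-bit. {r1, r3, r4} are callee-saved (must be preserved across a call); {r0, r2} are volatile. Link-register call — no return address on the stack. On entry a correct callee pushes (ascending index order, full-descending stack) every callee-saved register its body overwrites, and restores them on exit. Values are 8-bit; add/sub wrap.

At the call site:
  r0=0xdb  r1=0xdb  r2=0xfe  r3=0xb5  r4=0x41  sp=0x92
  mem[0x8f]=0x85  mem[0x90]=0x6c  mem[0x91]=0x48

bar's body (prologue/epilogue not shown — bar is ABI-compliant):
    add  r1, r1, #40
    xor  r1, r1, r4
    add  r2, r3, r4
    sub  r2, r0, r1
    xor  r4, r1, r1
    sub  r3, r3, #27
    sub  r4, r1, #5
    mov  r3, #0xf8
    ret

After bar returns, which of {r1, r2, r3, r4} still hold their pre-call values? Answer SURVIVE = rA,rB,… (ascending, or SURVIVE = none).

SURVIVE = r1,r3,r4

prologue: push r1 -> mem[0x91]=0xdb, sp=0x91
prologue: push r3 -> mem[0x90]=0xb5, sp=0x90
prologue: push r4 -> mem[0x8f]=0x41, sp=0x8f
body[0] add  r1, r1, #40 -> r1=0x03
body[1] xor  r1, r1, r4 -> r1=0x42
body[2] add  r2, r3, r4 -> r2=0xf6
body[3] sub  r2, r0, r1 -> r2=0x99
body[4] xor  r4, r1, r1 -> r4=0x00
body[5] sub  r3, r3, #27 -> r3=0x9a
body[6] sub  r4, r1, #5 -> r4=0x3d
body[7] mov  r3, #0xf8 -> r3=0xf8
epilogue: pop r4=0x41, sp=0x90
epilogue: pop r3=0xb5, sp=0x91
epilogue: pop r1=0xdb, sp=0x92
r1: callee-saved, written=True
r2: caller-saved, written=True
r3: callee-saved, written=True
r4: callee-saved, written=True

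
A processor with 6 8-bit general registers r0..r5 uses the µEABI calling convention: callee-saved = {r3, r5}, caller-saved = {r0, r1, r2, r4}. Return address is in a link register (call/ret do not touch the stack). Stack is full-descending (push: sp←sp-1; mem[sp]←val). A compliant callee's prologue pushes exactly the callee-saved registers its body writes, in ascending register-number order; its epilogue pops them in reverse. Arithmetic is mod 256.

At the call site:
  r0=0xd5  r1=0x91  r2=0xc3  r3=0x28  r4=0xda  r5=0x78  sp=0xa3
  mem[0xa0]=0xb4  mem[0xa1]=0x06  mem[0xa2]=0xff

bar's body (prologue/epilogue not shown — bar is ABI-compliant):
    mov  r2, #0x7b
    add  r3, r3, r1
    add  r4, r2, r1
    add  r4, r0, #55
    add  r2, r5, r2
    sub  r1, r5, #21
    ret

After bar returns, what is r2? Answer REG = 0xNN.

prologue: push r3 → mem[0xa2]=0x28, sp=0xa2
body[0] mov  r2, #0x7b → r2=0x7b
body[1] add  r3, r3, r1 → r3=0xb9
body[2] add  r4, r2, r1 → r4=0x0c
body[3] add  r4, r0, #55 → r4=0x0c
body[4] add  r2, r5, r2 → r2=0xf3
body[5] sub  r1, r5, #21 → r1=0x63
epilogue: pop r3=0x28, sp=0xa3
r2 is caller-saved → body value

REG = 0xf3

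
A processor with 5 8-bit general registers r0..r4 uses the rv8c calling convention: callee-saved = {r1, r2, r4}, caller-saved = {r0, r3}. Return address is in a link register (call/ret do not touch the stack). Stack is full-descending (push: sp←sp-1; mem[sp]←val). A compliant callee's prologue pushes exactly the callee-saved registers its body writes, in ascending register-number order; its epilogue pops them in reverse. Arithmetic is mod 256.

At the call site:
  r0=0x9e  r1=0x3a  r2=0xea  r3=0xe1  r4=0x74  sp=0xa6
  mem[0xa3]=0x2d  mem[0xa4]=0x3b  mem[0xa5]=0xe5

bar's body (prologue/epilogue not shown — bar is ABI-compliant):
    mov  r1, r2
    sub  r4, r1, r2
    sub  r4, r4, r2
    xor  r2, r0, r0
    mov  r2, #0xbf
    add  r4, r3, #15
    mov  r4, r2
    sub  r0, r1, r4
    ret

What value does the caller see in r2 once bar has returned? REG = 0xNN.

prologue: push r1 → mem[0xa5]=0x3a, sp=0xa5
prologue: push r2 → mem[0xa4]=0xea, sp=0xa4
prologue: push r4 → mem[0xa3]=0x74, sp=0xa3
body[0] mov  r1, r2 → r1=0xea
body[1] sub  r4, r1, r2 → r4=0x00
body[2] sub  r4, r4, r2 → r4=0x16
body[3] xor  r2, r0, r0 → r2=0x00
body[4] mov  r2, #0xbf → r2=0xbf
body[5] add  r4, r3, #15 → r4=0xf0
body[6] mov  r4, r2 → r4=0xbf
body[7] sub  r0, r1, r4 → r0=0x2b
epilogue: pop r4=0x74, sp=0xa4
epilogue: pop r2=0xea, sp=0xa5
epilogue: pop r1=0x3a, sp=0xa6
r2 is callee-saved → restored

REG = 0xea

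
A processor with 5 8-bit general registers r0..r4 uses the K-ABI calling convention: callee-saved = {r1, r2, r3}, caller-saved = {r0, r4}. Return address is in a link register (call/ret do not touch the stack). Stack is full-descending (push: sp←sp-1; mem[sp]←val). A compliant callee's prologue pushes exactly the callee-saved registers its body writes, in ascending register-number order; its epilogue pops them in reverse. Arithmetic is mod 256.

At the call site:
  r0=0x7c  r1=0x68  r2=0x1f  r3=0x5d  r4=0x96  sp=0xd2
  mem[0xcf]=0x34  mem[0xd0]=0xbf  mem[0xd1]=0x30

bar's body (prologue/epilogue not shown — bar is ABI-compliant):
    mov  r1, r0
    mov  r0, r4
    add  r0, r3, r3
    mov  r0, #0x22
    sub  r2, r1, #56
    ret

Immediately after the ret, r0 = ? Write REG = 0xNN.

REG = 0x22

prologue: push r1 -> mem[0xd1]=0x68, sp=0xd1
prologue: push r2 -> mem[0xd0]=0x1f, sp=0xd0
body[0] mov  r1, r0 -> r1=0x7c
body[1] mov  r0, r4 -> r0=0x96
body[2] add  r0, r3, r3 -> r0=0xba
body[3] mov  r0, #0x22 -> r0=0x22
body[4] sub  r2, r1, #56 -> r2=0x44
epilogue: pop r2=0x1f, sp=0xd1
epilogue: pop r1=0x68, sp=0xd2
r0 is caller-saved -> body value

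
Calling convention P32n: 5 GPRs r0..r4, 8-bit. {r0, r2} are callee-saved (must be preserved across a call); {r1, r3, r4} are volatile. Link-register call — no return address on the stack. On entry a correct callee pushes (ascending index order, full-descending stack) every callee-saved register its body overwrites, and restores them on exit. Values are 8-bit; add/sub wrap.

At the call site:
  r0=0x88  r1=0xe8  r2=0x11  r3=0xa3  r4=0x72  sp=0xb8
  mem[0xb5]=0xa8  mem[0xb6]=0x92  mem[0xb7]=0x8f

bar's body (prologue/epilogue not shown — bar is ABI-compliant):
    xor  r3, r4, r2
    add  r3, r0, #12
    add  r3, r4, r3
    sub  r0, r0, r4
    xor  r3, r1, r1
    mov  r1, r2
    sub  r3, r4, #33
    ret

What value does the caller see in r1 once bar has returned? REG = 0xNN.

prologue: push r0 -> mem[0xb7]=0x88, sp=0xb7
body[0] xor  r3, r4, r2 -> r3=0x63
body[1] add  r3, r0, #12 -> r3=0x94
body[2] add  r3, r4, r3 -> r3=0x06
body[3] sub  r0, r0, r4 -> r0=0x16
body[4] xor  r3, r1, r1 -> r3=0x00
body[5] mov  r1, r2 -> r1=0x11
body[6] sub  r3, r4, #33 -> r3=0x51
epilogue: pop r0=0x88, sp=0xb8
r1 is caller-saved -> body value

REG = 0x11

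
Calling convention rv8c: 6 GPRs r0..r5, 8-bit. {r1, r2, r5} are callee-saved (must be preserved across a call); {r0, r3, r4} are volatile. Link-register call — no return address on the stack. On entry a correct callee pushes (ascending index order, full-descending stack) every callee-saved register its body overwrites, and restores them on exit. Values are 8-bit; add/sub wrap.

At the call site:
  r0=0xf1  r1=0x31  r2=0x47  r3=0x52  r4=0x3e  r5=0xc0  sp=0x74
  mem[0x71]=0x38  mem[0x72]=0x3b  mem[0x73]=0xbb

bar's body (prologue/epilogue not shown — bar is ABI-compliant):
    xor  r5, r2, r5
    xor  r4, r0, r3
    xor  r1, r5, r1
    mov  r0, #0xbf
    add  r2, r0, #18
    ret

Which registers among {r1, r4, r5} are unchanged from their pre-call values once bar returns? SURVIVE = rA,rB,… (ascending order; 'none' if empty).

SURVIVE = r1,r5

prologue: push r1 → mem[0x73]=0x31, sp=0x73
prologue: push r2 → mem[0x72]=0x47, sp=0x72
prologue: push r5 → mem[0x71]=0xc0, sp=0x71
body[0] xor  r5, r2, r5 → r5=0x87
body[1] xor  r4, r0, r3 → r4=0xa3
body[2] xor  r1, r5, r1 → r1=0xb6
body[3] mov  r0, #0xbf → r0=0xbf
body[4] add  r2, r0, #18 → r2=0xd1
epilogue: pop r5=0xc0, sp=0x72
epilogue: pop r2=0x47, sp=0x73
epilogue: pop r1=0x31, sp=0x74
r1: callee-saved, written=True
r4: caller-saved, written=True
r5: callee-saved, written=True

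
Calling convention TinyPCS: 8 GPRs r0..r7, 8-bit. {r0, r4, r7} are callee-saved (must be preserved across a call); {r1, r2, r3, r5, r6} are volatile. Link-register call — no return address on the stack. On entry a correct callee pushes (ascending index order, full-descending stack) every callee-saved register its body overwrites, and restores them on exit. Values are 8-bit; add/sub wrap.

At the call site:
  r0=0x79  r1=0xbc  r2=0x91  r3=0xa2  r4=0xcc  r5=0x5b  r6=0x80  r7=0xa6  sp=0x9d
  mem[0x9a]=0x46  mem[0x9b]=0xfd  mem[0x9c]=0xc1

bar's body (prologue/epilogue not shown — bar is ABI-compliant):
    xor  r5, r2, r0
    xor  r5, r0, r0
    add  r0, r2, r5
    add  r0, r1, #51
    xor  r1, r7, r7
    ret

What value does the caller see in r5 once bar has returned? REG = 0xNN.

prologue: push r0 -> mem[0x9c]=0x79, sp=0x9c
body[0] xor  r5, r2, r0 -> r5=0xe8
body[1] xor  r5, r0, r0 -> r5=0x00
body[2] add  r0, r2, r5 -> r0=0x91
body[3] add  r0, r1, #51 -> r0=0xef
body[4] xor  r1, r7, r7 -> r1=0x00
epilogue: pop r0=0x79, sp=0x9d
r5 is caller-saved -> body value

REG = 0x00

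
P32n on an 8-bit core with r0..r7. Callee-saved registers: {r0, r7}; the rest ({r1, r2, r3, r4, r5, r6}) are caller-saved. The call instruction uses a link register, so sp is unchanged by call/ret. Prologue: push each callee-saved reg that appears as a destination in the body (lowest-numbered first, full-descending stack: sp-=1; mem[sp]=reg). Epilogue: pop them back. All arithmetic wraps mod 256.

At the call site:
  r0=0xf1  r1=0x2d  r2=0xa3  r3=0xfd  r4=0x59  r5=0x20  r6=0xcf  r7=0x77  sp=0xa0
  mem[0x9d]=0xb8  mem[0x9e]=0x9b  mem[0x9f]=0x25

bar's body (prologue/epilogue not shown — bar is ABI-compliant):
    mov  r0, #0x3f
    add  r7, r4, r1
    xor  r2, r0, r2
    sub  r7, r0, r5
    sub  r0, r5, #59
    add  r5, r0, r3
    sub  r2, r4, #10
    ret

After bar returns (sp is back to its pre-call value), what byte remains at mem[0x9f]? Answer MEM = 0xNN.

MEM = 0xf1

prologue: push r0 → mem[0x9f]=0xf1, sp=0x9f
prologue: push r7 → mem[0x9e]=0x77, sp=0x9e
body[0] mov  r0, #0x3f → r0=0x3f
body[1] add  r7, r4, r1 → r7=0x86
body[2] xor  r2, r0, r2 → r2=0x9c
body[3] sub  r7, r0, r5 → r7=0x1f
body[4] sub  r0, r5, #59 → r0=0xe5
body[5] add  r5, r0, r3 → r5=0xe2
body[6] sub  r2, r4, #10 → r2=0x4f
epilogue: pop r7=0x77, sp=0x9f
epilogue: pop r0=0xf1, sp=0xa0
prologue pushed ['r0', 'r7'] at ['0x9f', '0x9e']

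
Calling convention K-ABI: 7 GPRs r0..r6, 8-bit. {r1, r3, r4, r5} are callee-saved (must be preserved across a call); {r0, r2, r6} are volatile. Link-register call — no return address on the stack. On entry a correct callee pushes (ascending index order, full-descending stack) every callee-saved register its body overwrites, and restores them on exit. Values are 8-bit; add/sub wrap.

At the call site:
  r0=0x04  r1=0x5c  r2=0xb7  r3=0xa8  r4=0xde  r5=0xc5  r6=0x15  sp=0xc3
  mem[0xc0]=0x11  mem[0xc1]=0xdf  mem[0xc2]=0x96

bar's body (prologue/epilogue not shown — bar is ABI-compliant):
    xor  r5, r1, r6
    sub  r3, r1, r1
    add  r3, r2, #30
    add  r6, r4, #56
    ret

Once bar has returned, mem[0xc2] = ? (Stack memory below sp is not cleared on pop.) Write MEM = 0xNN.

MEM = 0xa8

prologue: push r3 → mem[0xc2]=0xa8, sp=0xc2
prologue: push r5 → mem[0xc1]=0xc5, sp=0xc1
body[0] xor  r5, r1, r6 → r5=0x49
body[1] sub  r3, r1, r1 → r3=0x00
body[2] add  r3, r2, #30 → r3=0xd5
body[3] add  r6, r4, #56 → r6=0x16
epilogue: pop r5=0xc5, sp=0xc2
epilogue: pop r3=0xa8, sp=0xc3
prologue pushed ['r3', 'r5'] at ['0xc2', '0xc1']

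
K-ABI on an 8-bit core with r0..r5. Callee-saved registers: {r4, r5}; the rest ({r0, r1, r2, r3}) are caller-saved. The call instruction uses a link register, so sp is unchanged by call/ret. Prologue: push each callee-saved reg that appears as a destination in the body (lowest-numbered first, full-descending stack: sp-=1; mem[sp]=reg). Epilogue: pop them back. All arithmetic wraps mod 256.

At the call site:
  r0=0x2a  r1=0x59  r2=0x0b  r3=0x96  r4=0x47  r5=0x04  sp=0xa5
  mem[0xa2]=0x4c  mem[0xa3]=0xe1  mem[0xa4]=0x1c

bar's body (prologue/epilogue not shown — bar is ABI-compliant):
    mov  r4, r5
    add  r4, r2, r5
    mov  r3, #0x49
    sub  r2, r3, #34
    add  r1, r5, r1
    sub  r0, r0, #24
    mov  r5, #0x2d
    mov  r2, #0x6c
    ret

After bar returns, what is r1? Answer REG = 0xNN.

REG = 0x5d

prologue: push r4 -> mem[0xa4]=0x47, sp=0xa4
prologue: push r5 -> mem[0xa3]=0x04, sp=0xa3
body[0] mov  r4, r5 -> r4=0x04
body[1] add  r4, r2, r5 -> r4=0x0f
body[2] mov  r3, #0x49 -> r3=0x49
body[3] sub  r2, r3, #34 -> r2=0x27
body[4] add  r1, r5, r1 -> r1=0x5d
body[5] sub  r0, r0, #24 -> r0=0x12
body[6] mov  r5, #0x2d -> r5=0x2d
body[7] mov  r2, #0x6c -> r2=0x6c
epilogue: pop r5=0x04, sp=0xa4
epilogue: pop r4=0x47, sp=0xa5
r1 is caller-saved -> body value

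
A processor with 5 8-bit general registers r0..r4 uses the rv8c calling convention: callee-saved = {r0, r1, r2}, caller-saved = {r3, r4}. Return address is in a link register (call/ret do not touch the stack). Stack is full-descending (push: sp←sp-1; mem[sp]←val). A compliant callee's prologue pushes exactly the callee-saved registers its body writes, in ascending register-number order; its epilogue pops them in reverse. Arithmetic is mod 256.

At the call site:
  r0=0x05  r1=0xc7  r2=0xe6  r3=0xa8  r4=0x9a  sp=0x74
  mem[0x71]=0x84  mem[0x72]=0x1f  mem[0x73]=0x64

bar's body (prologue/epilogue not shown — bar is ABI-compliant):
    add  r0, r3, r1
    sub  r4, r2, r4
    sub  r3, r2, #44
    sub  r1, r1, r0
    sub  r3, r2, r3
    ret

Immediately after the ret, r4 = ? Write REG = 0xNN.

REG = 0x4c

prologue: push r0 → mem[0x73]=0x05, sp=0x73
prologue: push r1 → mem[0x72]=0xc7, sp=0x72
body[0] add  r0, r3, r1 → r0=0x6f
body[1] sub  r4, r2, r4 → r4=0x4c
body[2] sub  r3, r2, #44 → r3=0xba
body[3] sub  r1, r1, r0 → r1=0x58
body[4] sub  r3, r2, r3 → r3=0x2c
epilogue: pop r1=0xc7, sp=0x73
epilogue: pop r0=0x05, sp=0x74
r4 is caller-saved → body value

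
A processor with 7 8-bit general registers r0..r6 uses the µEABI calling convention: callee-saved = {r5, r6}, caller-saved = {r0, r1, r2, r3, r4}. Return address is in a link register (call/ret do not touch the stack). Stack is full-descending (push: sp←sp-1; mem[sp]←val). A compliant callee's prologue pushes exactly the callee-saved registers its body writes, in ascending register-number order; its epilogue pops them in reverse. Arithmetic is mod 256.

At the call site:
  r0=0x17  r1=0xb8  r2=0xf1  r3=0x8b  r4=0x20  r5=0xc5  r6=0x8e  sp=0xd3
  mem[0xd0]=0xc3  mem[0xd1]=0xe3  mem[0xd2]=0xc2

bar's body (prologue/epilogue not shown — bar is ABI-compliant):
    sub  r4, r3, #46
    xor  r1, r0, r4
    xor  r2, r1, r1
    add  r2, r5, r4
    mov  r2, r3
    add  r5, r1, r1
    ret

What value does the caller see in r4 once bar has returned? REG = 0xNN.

prologue: push r5 -> mem[0xd2]=0xc5, sp=0xd2
body[0] sub  r4, r3, #46 -> r4=0x5d
body[1] xor  r1, r0, r4 -> r1=0x4a
body[2] xor  r2, r1, r1 -> r2=0x00
body[3] add  r2, r5, r4 -> r2=0x22
body[4] mov  r2, r3 -> r2=0x8b
body[5] add  r5, r1, r1 -> r5=0x94
epilogue: pop r5=0xc5, sp=0xd3
r4 is caller-saved -> body value

REG = 0x5d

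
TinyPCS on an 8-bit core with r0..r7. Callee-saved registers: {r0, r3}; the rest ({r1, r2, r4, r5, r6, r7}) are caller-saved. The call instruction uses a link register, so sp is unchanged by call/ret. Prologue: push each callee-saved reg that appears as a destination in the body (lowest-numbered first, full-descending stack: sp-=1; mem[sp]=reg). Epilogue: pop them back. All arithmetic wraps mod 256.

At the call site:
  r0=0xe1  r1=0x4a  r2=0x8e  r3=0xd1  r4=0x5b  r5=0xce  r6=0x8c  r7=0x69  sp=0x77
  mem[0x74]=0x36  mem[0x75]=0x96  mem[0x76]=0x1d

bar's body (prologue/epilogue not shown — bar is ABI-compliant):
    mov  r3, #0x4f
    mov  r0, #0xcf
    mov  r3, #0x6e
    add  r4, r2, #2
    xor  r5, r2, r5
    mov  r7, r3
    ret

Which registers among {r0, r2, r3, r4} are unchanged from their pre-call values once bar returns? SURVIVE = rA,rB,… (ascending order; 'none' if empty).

SURVIVE = r0,r2,r3

prologue: push r0 → mem[0x76]=0xe1, sp=0x76
prologue: push r3 → mem[0x75]=0xd1, sp=0x75
body[0] mov  r3, #0x4f → r3=0x4f
body[1] mov  r0, #0xcf → r0=0xcf
body[2] mov  r3, #0x6e → r3=0x6e
body[3] add  r4, r2, #2 → r4=0x90
body[4] xor  r5, r2, r5 → r5=0x40
body[5] mov  r7, r3 → r7=0x6e
epilogue: pop r3=0xd1, sp=0x76
epilogue: pop r0=0xe1, sp=0x77
r0: callee-saved, written=True
r2: caller-saved, written=False
r3: callee-saved, written=True
r4: caller-saved, written=True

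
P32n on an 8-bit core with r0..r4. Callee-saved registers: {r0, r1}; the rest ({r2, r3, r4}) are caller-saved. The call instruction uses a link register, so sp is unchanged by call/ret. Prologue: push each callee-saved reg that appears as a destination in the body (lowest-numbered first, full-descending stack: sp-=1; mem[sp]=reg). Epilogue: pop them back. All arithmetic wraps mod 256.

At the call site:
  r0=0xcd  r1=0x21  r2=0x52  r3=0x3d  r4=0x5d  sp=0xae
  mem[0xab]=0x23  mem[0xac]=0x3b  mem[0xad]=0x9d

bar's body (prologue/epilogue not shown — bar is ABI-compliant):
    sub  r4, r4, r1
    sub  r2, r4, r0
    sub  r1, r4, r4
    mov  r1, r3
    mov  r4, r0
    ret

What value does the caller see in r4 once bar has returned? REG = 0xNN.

REG = 0xcd

prologue: push r1 -> mem[0xad]=0x21, sp=0xad
body[0] sub  r4, r4, r1 -> r4=0x3c
body[1] sub  r2, r4, r0 -> r2=0x6f
body[2] sub  r1, r4, r4 -> r1=0x00
body[3] mov  r1, r3 -> r1=0x3d
body[4] mov  r4, r0 -> r4=0xcd
epilogue: pop r1=0x21, sp=0xae
r4 is caller-saved -> body value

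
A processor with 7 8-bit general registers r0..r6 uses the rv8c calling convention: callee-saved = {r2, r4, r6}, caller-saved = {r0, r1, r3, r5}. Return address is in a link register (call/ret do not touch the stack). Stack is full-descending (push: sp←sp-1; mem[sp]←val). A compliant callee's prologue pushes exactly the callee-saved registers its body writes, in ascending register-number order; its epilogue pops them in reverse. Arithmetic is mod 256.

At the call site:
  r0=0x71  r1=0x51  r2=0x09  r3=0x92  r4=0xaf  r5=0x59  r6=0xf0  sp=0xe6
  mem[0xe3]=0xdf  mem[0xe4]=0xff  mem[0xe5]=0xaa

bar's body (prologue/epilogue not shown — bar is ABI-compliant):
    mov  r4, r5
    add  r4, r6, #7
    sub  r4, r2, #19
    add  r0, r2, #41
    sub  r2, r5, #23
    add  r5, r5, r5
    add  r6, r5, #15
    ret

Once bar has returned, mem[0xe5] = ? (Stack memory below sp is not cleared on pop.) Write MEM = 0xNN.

MEM = 0x09

prologue: push r2 -> mem[0xe5]=0x09, sp=0xe5
prologue: push r4 -> mem[0xe4]=0xaf, sp=0xe4
prologue: push r6 -> mem[0xe3]=0xf0, sp=0xe3
body[0] mov  r4, r5 -> r4=0x59
body[1] add  r4, r6, #7 -> r4=0xf7
body[2] sub  r4, r2, #19 -> r4=0xf6
body[3] add  r0, r2, #41 -> r0=0x32
body[4] sub  r2, r5, #23 -> r2=0x42
body[5] add  r5, r5, r5 -> r5=0xb2
body[6] add  r6, r5, #15 -> r6=0xc1
epilogue: pop r6=0xf0, sp=0xe4
epilogue: pop r4=0xaf, sp=0xe5
epilogue: pop r2=0x09, sp=0xe6
prologue pushed ['r2', 'r4', 'r6'] at ['0xe5', '0xe4', '0xe3']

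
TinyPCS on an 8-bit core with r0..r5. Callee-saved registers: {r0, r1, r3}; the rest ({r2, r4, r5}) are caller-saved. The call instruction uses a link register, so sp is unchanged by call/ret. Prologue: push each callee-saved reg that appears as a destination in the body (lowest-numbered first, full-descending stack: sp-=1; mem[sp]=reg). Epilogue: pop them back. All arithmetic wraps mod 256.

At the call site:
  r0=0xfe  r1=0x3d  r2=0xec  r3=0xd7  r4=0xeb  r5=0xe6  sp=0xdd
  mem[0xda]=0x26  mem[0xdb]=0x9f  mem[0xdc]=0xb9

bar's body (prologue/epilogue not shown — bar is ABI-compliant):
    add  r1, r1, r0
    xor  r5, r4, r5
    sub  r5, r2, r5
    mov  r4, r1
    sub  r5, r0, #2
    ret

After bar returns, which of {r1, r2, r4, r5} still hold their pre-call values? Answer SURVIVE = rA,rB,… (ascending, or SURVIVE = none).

SURVIVE = r1,r2

prologue: push r1 -> mem[0xdc]=0x3d, sp=0xdc
body[0] add  r1, r1, r0 -> r1=0x3b
body[1] xor  r5, r4, r5 -> r5=0x0d
body[2] sub  r5, r2, r5 -> r5=0xdf
body[3] mov  r4, r1 -> r4=0x3b
body[4] sub  r5, r0, #2 -> r5=0xfc
epilogue: pop r1=0x3d, sp=0xdd
r1: callee-saved, written=True
r2: caller-saved, written=False
r4: caller-saved, written=True
r5: caller-saved, written=True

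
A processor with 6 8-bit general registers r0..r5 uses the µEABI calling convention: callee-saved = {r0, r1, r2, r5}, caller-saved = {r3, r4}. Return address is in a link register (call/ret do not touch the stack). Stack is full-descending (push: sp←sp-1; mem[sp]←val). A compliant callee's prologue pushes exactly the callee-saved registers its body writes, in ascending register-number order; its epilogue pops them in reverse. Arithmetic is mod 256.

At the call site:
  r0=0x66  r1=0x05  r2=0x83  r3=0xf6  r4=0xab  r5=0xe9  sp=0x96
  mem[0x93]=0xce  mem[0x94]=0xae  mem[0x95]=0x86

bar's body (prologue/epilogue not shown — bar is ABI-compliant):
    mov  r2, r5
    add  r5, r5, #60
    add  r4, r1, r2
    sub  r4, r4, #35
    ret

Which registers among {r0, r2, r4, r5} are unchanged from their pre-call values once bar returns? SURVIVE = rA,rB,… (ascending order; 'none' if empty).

prologue: push r2 → mem[0x95]=0x83, sp=0x95
prologue: push r5 → mem[0x94]=0xe9, sp=0x94
body[0] mov  r2, r5 → r2=0xe9
body[1] add  r5, r5, #60 → r5=0x25
body[2] add  r4, r1, r2 → r4=0xee
body[3] sub  r4, r4, #35 → r4=0xcb
epilogue: pop r5=0xe9, sp=0x95
epilogue: pop r2=0x83, sp=0x96
r0: callee-saved, written=False
r2: callee-saved, written=True
r4: caller-saved, written=True
r5: callee-saved, written=True

SURVIVE = r0,r2,r5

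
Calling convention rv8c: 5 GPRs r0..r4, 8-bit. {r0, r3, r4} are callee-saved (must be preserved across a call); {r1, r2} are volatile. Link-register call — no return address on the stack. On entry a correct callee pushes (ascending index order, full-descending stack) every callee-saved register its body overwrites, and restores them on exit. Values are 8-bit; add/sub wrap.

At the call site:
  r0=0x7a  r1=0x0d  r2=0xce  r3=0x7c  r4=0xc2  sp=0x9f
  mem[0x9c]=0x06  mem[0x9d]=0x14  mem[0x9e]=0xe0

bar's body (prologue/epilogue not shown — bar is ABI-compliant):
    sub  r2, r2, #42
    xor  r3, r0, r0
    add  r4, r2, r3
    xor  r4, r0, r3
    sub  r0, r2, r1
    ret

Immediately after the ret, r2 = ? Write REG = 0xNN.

REG = 0xa4

prologue: push r0 → mem[0x9e]=0x7a, sp=0x9e
prologue: push r3 → mem[0x9d]=0x7c, sp=0x9d
prologue: push r4 → mem[0x9c]=0xc2, sp=0x9c
body[0] sub  r2, r2, #42 → r2=0xa4
body[1] xor  r3, r0, r0 → r3=0x00
body[2] add  r4, r2, r3 → r4=0xa4
body[3] xor  r4, r0, r3 → r4=0x7a
body[4] sub  r0, r2, r1 → r0=0x97
epilogue: pop r4=0xc2, sp=0x9d
epilogue: pop r3=0x7c, sp=0x9e
epilogue: pop r0=0x7a, sp=0x9f
r2 is caller-saved → body value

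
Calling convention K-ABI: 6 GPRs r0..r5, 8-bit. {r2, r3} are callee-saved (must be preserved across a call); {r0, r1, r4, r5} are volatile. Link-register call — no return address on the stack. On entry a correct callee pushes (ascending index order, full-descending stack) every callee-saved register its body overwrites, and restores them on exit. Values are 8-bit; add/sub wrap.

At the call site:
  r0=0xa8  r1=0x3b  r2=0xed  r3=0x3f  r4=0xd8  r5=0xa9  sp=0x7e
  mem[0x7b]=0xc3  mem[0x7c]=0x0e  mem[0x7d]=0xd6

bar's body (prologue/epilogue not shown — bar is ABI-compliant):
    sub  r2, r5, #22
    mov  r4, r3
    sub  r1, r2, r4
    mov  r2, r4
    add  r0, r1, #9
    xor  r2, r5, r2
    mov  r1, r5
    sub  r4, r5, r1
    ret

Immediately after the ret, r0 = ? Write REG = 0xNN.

prologue: push r2 -> mem[0x7d]=0xed, sp=0x7d
body[0] sub  r2, r5, #22 -> r2=0x93
body[1] mov  r4, r3 -> r4=0x3f
body[2] sub  r1, r2, r4 -> r1=0x54
body[3] mov  r2, r4 -> r2=0x3f
body[4] add  r0, r1, #9 -> r0=0x5d
body[5] xor  r2, r5, r2 -> r2=0x96
body[6] mov  r1, r5 -> r1=0xa9
body[7] sub  r4, r5, r1 -> r4=0x00
epilogue: pop r2=0xed, sp=0x7e
r0 is caller-saved -> body value

REG = 0x5d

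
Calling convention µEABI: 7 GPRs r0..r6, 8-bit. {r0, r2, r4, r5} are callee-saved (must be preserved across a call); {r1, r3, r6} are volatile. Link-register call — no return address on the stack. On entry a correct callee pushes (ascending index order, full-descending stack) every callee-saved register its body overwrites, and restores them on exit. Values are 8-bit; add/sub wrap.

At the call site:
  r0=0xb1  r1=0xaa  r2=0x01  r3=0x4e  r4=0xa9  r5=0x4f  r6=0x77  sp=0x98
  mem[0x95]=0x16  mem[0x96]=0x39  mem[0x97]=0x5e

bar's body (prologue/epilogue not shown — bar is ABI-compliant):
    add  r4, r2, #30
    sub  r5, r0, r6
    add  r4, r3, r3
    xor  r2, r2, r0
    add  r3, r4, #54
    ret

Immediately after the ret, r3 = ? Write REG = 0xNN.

prologue: push r2 → mem[0x97]=0x01, sp=0x97
prologue: push r4 → mem[0x96]=0xa9, sp=0x96
prologue: push r5 → mem[0x95]=0x4f, sp=0x95
body[0] add  r4, r2, #30 → r4=0x1f
body[1] sub  r5, r0, r6 → r5=0x3a
body[2] add  r4, r3, r3 → r4=0x9c
body[3] xor  r2, r2, r0 → r2=0xb0
body[4] add  r3, r4, #54 → r3=0xd2
epilogue: pop r5=0x4f, sp=0x96
epilogue: pop r4=0xa9, sp=0x97
epilogue: pop r2=0x01, sp=0x98
r3 is caller-saved → body value

REG = 0xd2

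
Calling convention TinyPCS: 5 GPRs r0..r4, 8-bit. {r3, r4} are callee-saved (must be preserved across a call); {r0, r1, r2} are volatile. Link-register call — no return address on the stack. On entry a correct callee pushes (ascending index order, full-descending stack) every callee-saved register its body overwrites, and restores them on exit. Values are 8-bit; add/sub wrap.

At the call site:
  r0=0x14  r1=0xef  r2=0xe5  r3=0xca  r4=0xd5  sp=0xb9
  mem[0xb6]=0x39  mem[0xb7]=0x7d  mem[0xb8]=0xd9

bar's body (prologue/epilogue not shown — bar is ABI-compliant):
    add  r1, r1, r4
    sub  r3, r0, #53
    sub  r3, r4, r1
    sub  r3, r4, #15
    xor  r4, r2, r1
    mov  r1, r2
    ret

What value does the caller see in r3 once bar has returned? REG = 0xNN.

prologue: push r3 → mem[0xb8]=0xca, sp=0xb8
prologue: push r4 → mem[0xb7]=0xd5, sp=0xb7
body[0] add  r1, r1, r4 → r1=0xc4
body[1] sub  r3, r0, #53 → r3=0xdf
body[2] sub  r3, r4, r1 → r3=0x11
body[3] sub  r3, r4, #15 → r3=0xc6
body[4] xor  r4, r2, r1 → r4=0x21
body[5] mov  r1, r2 → r1=0xe5
epilogue: pop r4=0xd5, sp=0xb8
epilogue: pop r3=0xca, sp=0xb9
r3 is callee-saved → restored

REG = 0xca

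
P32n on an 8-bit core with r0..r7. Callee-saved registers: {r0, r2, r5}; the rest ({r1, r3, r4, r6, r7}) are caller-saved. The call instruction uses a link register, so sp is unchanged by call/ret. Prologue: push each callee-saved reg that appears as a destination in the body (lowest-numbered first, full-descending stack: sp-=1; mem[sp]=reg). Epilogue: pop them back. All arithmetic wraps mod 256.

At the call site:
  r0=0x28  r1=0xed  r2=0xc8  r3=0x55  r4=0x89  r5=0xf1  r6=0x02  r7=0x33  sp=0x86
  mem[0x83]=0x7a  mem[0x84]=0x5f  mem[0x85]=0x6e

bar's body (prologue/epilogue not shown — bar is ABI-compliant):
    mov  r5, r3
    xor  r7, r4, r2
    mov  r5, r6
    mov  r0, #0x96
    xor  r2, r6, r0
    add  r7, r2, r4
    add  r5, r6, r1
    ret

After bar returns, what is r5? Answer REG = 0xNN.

prologue: push r0 -> mem[0x85]=0x28, sp=0x85
prologue: push r2 -> mem[0x84]=0xc8, sp=0x84
prologue: push r5 -> mem[0x83]=0xf1, sp=0x83
body[0] mov  r5, r3 -> r5=0x55
body[1] xor  r7, r4, r2 -> r7=0x41
body[2] mov  r5, r6 -> r5=0x02
body[3] mov  r0, #0x96 -> r0=0x96
body[4] xor  r2, r6, r0 -> r2=0x94
body[5] add  r7, r2, r4 -> r7=0x1d
body[6] add  r5, r6, r1 -> r5=0xef
epilogue: pop r5=0xf1, sp=0x84
epilogue: pop r2=0xc8, sp=0x85
epilogue: pop r0=0x28, sp=0x86
r5 is callee-saved -> restored

REG = 0xf1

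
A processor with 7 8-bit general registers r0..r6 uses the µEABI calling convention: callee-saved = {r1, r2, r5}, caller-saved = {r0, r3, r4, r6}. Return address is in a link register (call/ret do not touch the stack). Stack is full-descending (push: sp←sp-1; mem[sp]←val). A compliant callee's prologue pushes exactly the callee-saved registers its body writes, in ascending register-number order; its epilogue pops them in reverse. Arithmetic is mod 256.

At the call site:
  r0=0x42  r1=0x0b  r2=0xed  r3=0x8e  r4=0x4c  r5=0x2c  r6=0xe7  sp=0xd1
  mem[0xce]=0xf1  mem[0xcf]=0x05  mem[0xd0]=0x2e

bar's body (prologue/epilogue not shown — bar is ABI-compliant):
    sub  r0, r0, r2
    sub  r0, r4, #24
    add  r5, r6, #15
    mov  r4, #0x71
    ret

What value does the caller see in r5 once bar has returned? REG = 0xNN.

prologue: push r5 → mem[0xd0]=0x2c, sp=0xd0
body[0] sub  r0, r0, r2 → r0=0x55
body[1] sub  r0, r4, #24 → r0=0x34
body[2] add  r5, r6, #15 → r5=0xf6
body[3] mov  r4, #0x71 → r4=0x71
epilogue: pop r5=0x2c, sp=0xd1
r5 is callee-saved → restored

REG = 0x2c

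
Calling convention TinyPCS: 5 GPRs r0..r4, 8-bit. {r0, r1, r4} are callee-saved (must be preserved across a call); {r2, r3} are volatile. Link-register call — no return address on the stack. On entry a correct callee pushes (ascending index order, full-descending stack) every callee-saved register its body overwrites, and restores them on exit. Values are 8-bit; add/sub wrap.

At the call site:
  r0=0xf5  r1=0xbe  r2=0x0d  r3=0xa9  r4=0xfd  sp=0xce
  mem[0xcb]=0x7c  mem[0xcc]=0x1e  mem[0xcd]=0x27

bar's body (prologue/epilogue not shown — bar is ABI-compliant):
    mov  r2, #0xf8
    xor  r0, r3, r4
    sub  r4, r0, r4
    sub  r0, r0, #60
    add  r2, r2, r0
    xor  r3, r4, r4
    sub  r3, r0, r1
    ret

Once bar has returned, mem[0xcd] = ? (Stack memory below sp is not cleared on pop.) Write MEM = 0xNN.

prologue: push r0 → mem[0xcd]=0xf5, sp=0xcd
prologue: push r4 → mem[0xcc]=0xfd, sp=0xcc
body[0] mov  r2, #0xf8 → r2=0xf8
body[1] xor  r0, r3, r4 → r0=0x54
body[2] sub  r4, r0, r4 → r4=0x57
body[3] sub  r0, r0, #60 → r0=0x18
body[4] add  r2, r2, r0 → r2=0x10
body[5] xor  r3, r4, r4 → r3=0x00
body[6] sub  r3, r0, r1 → r3=0x5a
epilogue: pop r4=0xfd, sp=0xcd
epilogue: pop r0=0xf5, sp=0xce
prologue pushed ['r0', 'r4'] at ['0xcd', '0xcc']

MEM = 0xf5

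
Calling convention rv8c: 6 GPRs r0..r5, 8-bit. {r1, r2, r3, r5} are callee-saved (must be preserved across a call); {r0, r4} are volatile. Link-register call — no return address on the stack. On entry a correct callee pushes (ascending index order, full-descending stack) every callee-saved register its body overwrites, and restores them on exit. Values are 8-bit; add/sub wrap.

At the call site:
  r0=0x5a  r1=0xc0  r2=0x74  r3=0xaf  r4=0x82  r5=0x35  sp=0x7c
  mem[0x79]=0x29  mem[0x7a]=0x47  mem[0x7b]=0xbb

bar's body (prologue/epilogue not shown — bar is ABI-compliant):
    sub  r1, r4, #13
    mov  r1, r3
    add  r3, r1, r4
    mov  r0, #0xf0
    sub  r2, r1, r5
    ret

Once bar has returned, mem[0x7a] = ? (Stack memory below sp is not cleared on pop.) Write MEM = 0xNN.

prologue: push r1 -> mem[0x7b]=0xc0, sp=0x7b
prologue: push r2 -> mem[0x7a]=0x74, sp=0x7a
prologue: push r3 -> mem[0x79]=0xaf, sp=0x79
body[0] sub  r1, r4, #13 -> r1=0x75
body[1] mov  r1, r3 -> r1=0xaf
body[2] add  r3, r1, r4 -> r3=0x31
body[3] mov  r0, #0xf0 -> r0=0xf0
body[4] sub  r2, r1, r5 -> r2=0x7a
epilogue: pop r3=0xaf, sp=0x7a
epilogue: pop r2=0x74, sp=0x7b
epilogue: pop r1=0xc0, sp=0x7c
prologue pushed ['r1', 'r2', 'r3'] at ['0x7b', '0x7a', '0x79']

MEM = 0x74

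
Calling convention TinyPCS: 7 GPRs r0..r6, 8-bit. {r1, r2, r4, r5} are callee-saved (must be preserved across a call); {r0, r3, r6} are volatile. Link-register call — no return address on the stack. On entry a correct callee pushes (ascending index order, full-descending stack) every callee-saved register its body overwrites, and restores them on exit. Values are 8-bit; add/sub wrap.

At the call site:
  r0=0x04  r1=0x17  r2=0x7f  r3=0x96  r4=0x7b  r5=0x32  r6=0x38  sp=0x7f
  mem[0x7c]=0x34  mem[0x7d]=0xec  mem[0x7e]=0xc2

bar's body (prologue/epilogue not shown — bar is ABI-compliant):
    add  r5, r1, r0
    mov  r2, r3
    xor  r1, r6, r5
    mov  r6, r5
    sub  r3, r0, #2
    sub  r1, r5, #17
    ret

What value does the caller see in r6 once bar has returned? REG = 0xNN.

prologue: push r1 -> mem[0x7e]=0x17, sp=0x7e
prologue: push r2 -> mem[0x7d]=0x7f, sp=0x7d
prologue: push r5 -> mem[0x7c]=0x32, sp=0x7c
body[0] add  r5, r1, r0 -> r5=0x1b
body[1] mov  r2, r3 -> r2=0x96
body[2] xor  r1, r6, r5 -> r1=0x23
body[3] mov  r6, r5 -> r6=0x1b
body[4] sub  r3, r0, #2 -> r3=0x02
body[5] sub  r1, r5, #17 -> r1=0x0a
epilogue: pop r5=0x32, sp=0x7d
epilogue: pop r2=0x7f, sp=0x7e
epilogue: pop r1=0x17, sp=0x7f
r6 is caller-saved -> body value

REG = 0x1b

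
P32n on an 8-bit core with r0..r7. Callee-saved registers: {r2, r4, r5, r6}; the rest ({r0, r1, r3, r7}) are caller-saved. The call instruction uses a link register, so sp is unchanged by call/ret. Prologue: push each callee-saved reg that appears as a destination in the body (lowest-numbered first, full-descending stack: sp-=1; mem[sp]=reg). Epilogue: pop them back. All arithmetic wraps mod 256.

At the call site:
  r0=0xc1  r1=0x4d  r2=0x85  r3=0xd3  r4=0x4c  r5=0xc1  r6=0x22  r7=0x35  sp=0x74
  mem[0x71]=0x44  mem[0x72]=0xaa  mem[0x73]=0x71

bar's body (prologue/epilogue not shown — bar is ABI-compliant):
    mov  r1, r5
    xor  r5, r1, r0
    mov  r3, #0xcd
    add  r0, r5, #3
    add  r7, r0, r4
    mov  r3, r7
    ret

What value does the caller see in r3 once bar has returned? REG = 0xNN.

REG = 0x4f

prologue: push r5 -> mem[0x73]=0xc1, sp=0x73
body[0] mov  r1, r5 -> r1=0xc1
body[1] xor  r5, r1, r0 -> r5=0x00
body[2] mov  r3, #0xcd -> r3=0xcd
body[3] add  r0, r5, #3 -> r0=0x03
body[4] add  r7, r0, r4 -> r7=0x4f
body[5] mov  r3, r7 -> r3=0x4f
epilogue: pop r5=0xc1, sp=0x74
r3 is caller-saved -> body value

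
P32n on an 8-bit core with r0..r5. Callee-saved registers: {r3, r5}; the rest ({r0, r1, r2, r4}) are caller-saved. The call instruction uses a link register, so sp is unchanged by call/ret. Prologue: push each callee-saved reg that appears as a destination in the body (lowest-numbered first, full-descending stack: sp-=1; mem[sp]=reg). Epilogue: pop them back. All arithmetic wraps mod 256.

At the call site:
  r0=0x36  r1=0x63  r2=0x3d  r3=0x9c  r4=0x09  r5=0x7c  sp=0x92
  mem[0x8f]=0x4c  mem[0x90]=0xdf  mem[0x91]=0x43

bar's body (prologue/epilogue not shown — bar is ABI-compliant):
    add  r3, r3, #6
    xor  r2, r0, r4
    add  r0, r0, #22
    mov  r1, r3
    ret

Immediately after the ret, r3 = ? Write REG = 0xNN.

REG = 0x9c

prologue: push r3 -> mem[0x91]=0x9c, sp=0x91
body[0] add  r3, r3, #6 -> r3=0xa2
body[1] xor  r2, r0, r4 -> r2=0x3f
body[2] add  r0, r0, #22 -> r0=0x4c
body[3] mov  r1, r3 -> r1=0xa2
epilogue: pop r3=0x9c, sp=0x92
r3 is callee-saved -> restored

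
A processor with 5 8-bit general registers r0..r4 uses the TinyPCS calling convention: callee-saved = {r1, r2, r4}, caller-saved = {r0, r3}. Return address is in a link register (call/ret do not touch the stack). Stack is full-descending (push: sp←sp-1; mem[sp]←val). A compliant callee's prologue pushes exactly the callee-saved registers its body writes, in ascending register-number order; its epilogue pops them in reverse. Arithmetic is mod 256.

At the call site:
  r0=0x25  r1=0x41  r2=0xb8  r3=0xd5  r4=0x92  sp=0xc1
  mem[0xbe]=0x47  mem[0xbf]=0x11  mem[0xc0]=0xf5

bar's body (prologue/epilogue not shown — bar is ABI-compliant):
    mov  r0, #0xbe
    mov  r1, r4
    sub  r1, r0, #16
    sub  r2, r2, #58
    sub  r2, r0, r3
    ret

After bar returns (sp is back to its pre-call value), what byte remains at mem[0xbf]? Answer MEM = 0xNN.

MEM = 0xb8

prologue: push r1 → mem[0xc0]=0x41, sp=0xc0
prologue: push r2 → mem[0xbf]=0xb8, sp=0xbf
body[0] mov  r0, #0xbe → r0=0xbe
body[1] mov  r1, r4 → r1=0x92
body[2] sub  r1, r0, #16 → r1=0xae
body[3] sub  r2, r2, #58 → r2=0x7e
body[4] sub  r2, r0, r3 → r2=0xe9
epilogue: pop r2=0xb8, sp=0xc0
epilogue: pop r1=0x41, sp=0xc1
prologue pushed ['r1', 'r2'] at ['0xc0', '0xbf']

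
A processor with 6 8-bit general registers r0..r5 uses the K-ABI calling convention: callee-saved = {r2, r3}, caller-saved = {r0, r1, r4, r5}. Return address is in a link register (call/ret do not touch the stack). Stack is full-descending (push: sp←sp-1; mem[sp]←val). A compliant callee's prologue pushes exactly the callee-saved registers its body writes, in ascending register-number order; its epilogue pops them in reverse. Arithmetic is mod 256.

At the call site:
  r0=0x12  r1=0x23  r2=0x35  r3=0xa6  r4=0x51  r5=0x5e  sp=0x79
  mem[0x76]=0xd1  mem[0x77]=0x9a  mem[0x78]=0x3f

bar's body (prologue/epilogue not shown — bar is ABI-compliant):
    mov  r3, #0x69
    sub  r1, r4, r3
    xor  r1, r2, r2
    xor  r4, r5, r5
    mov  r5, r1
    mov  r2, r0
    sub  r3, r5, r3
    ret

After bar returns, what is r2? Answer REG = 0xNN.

REG = 0x35

prologue: push r2 -> mem[0x78]=0x35, sp=0x78
prologue: push r3 -> mem[0x77]=0xa6, sp=0x77
body[0] mov  r3, #0x69 -> r3=0x69
body[1] sub  r1, r4, r3 -> r1=0xe8
body[2] xor  r1, r2, r2 -> r1=0x00
body[3] xor  r4, r5, r5 -> r4=0x00
body[4] mov  r5, r1 -> r5=0x00
body[5] mov  r2, r0 -> r2=0x12
body[6] sub  r3, r5, r3 -> r3=0x97
epilogue: pop r3=0xa6, sp=0x78
epilogue: pop r2=0x35, sp=0x79
r2 is callee-saved -> restored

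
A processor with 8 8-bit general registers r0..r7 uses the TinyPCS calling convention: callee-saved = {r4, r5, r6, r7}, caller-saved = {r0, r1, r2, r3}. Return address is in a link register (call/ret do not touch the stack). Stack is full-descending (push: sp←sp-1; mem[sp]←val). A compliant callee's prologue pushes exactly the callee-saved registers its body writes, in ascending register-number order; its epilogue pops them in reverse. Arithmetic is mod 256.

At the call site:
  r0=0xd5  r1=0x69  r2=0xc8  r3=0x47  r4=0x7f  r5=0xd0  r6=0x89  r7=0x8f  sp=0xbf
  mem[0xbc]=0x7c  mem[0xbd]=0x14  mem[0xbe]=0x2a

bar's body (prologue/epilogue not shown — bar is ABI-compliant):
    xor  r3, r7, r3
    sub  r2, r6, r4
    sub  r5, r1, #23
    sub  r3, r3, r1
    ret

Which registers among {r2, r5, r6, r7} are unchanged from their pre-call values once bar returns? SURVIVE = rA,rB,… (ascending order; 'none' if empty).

SURVIVE = r5,r6,r7

prologue: push r5 -> mem[0xbe]=0xd0, sp=0xbe
body[0] xor  r3, r7, r3 -> r3=0xc8
body[1] sub  r2, r6, r4 -> r2=0x0a
body[2] sub  r5, r1, #23 -> r5=0x52
body[3] sub  r3, r3, r1 -> r3=0x5f
epilogue: pop r5=0xd0, sp=0xbf
r2: caller-saved, written=True
r5: callee-saved, written=True
r6: callee-saved, written=False
r7: callee-saved, written=False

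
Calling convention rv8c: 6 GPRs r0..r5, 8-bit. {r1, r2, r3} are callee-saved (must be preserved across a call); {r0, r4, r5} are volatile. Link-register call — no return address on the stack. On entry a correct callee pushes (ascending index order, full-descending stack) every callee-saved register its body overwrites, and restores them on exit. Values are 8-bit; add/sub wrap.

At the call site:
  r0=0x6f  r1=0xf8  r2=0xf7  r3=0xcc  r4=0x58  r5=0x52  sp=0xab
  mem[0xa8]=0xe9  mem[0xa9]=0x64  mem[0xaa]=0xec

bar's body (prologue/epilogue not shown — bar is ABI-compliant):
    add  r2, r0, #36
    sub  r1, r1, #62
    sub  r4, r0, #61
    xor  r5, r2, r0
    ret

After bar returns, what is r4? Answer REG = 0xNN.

REG = 0x32

prologue: push r1 → mem[0xaa]=0xf8, sp=0xaa
prologue: push r2 → mem[0xa9]=0xf7, sp=0xa9
body[0] add  r2, r0, #36 → r2=0x93
body[1] sub  r1, r1, #62 → r1=0xba
body[2] sub  r4, r0, #61 → r4=0x32
body[3] xor  r5, r2, r0 → r5=0xfc
epilogue: pop r2=0xf7, sp=0xaa
epilogue: pop r1=0xf8, sp=0xab
r4 is caller-saved → body value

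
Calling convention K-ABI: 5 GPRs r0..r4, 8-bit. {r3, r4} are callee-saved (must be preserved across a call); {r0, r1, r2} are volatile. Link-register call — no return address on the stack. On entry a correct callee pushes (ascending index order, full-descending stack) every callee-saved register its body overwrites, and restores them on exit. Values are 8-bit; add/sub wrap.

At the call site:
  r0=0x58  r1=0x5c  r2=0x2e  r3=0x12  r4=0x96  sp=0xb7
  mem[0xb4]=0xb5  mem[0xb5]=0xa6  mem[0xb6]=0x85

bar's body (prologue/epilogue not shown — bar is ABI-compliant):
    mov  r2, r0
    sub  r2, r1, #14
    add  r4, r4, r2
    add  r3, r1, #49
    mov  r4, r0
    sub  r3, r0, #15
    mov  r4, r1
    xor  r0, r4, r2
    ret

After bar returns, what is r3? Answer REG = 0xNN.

prologue: push r3 -> mem[0xb6]=0x12, sp=0xb6
prologue: push r4 -> mem[0xb5]=0x96, sp=0xb5
body[0] mov  r2, r0 -> r2=0x58
body[1] sub  r2, r1, #14 -> r2=0x4e
body[2] add  r4, r4, r2 -> r4=0xe4
body[3] add  r3, r1, #49 -> r3=0x8d
body[4] mov  r4, r0 -> r4=0x58
body[5] sub  r3, r0, #15 -> r3=0x49
body[6] mov  r4, r1 -> r4=0x5c
body[7] xor  r0, r4, r2 -> r0=0x12
epilogue: pop r4=0x96, sp=0xb6
epilogue: pop r3=0x12, sp=0xb7
r3 is callee-saved -> restored

REG = 0x12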